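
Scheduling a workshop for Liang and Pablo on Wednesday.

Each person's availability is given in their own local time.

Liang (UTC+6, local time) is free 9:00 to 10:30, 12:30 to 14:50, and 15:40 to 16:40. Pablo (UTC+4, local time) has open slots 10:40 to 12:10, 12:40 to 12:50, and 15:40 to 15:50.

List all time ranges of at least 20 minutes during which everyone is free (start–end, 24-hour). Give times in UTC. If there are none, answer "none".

06:40–08:10

Liang → UTC: 03:00–04:30, 06:30–08:50, 09:40–10:40.
Pablo → UTC: 06:40–08:10, 08:40–08:50, 11:40–11:50.
Liang ∩ Pablo: 06:40–08:10, 08:40–08:50.
Windows ≥ 20 min: 06:40–08:10.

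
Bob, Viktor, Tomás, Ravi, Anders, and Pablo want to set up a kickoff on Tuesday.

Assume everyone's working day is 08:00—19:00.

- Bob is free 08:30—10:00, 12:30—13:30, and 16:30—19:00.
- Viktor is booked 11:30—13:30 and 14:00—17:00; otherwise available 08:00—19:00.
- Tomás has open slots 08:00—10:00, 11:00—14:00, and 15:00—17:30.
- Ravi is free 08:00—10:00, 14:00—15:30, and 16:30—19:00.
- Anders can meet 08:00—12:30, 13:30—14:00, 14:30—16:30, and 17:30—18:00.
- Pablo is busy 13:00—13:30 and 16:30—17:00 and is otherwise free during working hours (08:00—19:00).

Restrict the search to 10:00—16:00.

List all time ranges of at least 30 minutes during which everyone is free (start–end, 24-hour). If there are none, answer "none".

Viktor free within 08:00–19:00: 08:00–11:30, 13:30–14:00, 17:00–19:00.
Pablo free within 08:00–19:00: 08:00–13:00, 13:30–16:30, 17:00–19:00.
Bob ∩ Viktor: 08:30–10:00, 17:00–19:00.
Bob ∩ Viktor ∩ Tomás: 08:30–10:00, 17:00–17:30.
Bob ∩ Viktor ∩ Tomás ∩ Ravi: 08:30–10:00, 17:00–17:30.
Bob ∩ Viktor ∩ Tomás ∩ Ravi ∩ Anders: 08:30–10:00.
Bob ∩ Viktor ∩ Tomás ∩ Ravi ∩ Anders ∩ Pablo: 08:30–10:00.
Restricted to 10:00–16:00: (none).
Windows ≥ 30 min: (none).

none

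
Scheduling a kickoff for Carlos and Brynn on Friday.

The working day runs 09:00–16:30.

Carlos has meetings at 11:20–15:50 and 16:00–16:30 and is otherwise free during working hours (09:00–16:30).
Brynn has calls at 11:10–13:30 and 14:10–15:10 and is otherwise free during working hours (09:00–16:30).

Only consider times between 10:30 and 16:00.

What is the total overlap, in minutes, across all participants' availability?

Carlos free within 09:00–16:30: 09:00–11:20, 15:50–16:00.
Brynn free within 09:00–16:30: 09:00–11:10, 13:30–14:10, 15:10–16:30.
Carlos ∩ Brynn: 09:00–11:10, 15:50–16:00.
Restricted to 10:30–16:00: 10:30–11:10, 15:50–16:00.
Total common minutes: 40 + 10 = 50.

50 minutes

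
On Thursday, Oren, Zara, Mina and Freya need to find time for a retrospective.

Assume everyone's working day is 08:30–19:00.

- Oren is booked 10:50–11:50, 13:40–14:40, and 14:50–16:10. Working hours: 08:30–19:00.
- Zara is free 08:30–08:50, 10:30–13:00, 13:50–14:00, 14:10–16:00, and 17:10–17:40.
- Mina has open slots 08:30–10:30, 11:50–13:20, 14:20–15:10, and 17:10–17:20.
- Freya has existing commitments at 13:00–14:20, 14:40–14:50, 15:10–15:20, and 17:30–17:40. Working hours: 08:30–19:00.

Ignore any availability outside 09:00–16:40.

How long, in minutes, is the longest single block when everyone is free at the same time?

70 minutes

Oren free within 08:30–19:00: 08:30–10:50, 11:50–13:40, 14:40–14:50, 16:10–19:00.
Freya free within 08:30–19:00: 08:30–13:00, 14:20–14:40, 14:50–15:10, 15:20–17:30, 17:40–19:00.
Oren ∩ Zara: 08:30–08:50, 10:30–10:50, 11:50–13:00, 14:40–14:50, 17:10–17:40.
Oren ∩ Zara ∩ Mina: 08:30–08:50, 11:50–13:00, 14:40–14:50, 17:10–17:20.
Oren ∩ Zara ∩ Mina ∩ Freya: 08:30–08:50, 11:50–13:00, 17:10–17:20.
Restricted to 09:00–16:40: 11:50–13:00.
Single common window of 70 minutes.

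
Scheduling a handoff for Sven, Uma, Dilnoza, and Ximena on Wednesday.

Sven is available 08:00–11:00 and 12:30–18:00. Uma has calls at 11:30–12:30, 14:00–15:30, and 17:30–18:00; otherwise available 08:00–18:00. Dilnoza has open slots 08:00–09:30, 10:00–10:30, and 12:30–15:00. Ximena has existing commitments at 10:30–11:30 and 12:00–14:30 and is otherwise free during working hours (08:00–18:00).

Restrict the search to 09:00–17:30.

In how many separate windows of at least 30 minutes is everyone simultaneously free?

Uma free within 08:00–18:00: 08:00–11:30, 12:30–14:00, 15:30–17:30.
Ximena free within 08:00–18:00: 08:00–10:30, 11:30–12:00, 14:30–18:00.
Sven ∩ Uma: 08:00–11:00, 12:30–14:00, 15:30–17:30.
Sven ∩ Uma ∩ Dilnoza: 08:00–09:30, 10:00–10:30, 12:30–14:00.
Sven ∩ Uma ∩ Dilnoza ∩ Ximena: 08:00–09:30, 10:00–10:30.
Restricted to 09:00–17:30: 09:00–09:30, 10:00–10:30.
Windows ≥ 30 min: 09:00–09:30, 10:00–10:30.
That's 2 windows.

2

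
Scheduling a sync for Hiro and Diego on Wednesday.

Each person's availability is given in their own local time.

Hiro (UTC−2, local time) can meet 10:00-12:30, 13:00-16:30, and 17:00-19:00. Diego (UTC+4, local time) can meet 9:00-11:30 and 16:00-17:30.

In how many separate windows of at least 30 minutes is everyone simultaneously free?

Hiro → UTC: 12:00–14:30, 15:00–18:30, 19:00–21:00.
Diego → UTC: 05:00–07:30, 12:00–13:30.
Hiro ∩ Diego: 12:00–13:30.
Windows ≥ 30 min: 12:00–13:30.
That's 1 window.

1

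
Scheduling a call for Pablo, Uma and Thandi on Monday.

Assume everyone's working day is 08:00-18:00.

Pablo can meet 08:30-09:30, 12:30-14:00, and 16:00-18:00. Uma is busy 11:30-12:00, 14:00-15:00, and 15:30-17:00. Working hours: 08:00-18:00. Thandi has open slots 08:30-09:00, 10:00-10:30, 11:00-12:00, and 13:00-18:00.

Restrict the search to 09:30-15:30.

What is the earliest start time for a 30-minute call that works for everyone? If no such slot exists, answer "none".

Uma free within 08:00–18:00: 08:00–11:30, 12:00–14:00, 15:00–15:30, 17:00–18:00.
Pablo ∩ Uma: 08:30–09:30, 12:30–14:00, 17:00–18:00.
Pablo ∩ Uma ∩ Thandi: 08:30–09:00, 13:00–14:00, 17:00–18:00.
Restricted to 09:30–15:30: 13:00–14:00.
Windows ≥ 30 min: 13:00–14:00.
Earliest such window starts at 13:00.

13:00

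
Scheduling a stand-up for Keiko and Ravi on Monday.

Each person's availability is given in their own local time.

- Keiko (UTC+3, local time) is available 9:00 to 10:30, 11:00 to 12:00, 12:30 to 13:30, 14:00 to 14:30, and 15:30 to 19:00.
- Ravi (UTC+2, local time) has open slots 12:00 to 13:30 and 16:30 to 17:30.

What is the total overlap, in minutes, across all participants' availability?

Keiko → UTC: 06:00–07:30, 08:00–09:00, 09:30–10:30, 11:00–11:30, 12:30–16:00.
Ravi → UTC: 10:00–11:30, 14:30–15:30.
Keiko ∩ Ravi: 10:00–10:30, 11:00–11:30, 14:30–15:30.
Total common minutes: 30 + 30 + 60 = 120.

120 minutes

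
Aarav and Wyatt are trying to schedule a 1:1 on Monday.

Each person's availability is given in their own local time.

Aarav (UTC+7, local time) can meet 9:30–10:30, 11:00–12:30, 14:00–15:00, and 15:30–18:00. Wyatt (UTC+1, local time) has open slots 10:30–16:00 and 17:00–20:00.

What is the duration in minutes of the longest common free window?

90 minutes

Aarav → UTC: 02:30–03:30, 04:00–05:30, 07:00–08:00, 08:30–11:00.
Wyatt → UTC: 09:30–15:00, 16:00–19:00.
Aarav ∩ Wyatt: 09:30–11:00.
Single common window of 90 minutes.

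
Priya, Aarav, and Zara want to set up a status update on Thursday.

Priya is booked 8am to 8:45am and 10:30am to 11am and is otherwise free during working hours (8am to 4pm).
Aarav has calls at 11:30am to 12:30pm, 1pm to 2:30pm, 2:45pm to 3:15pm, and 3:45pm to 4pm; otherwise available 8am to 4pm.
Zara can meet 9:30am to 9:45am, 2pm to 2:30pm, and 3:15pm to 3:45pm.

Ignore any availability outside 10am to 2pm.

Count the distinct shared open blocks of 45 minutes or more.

0

Priya free within 08:00–16:00: 08:45–10:30, 11:00–16:00.
Aarav free within 08:00–16:00: 08:00–11:30, 12:30–13:00, 14:30–14:45, 15:15–15:45.
Priya ∩ Aarav: 08:45–10:30, 11:00–11:30, 12:30–13:00, 14:30–14:45, 15:15–15:45.
Priya ∩ Aarav ∩ Zara: 09:30–09:45, 15:15–15:45.
Restricted to 10:00–14:00: (none).
Windows ≥ 45 min: (none).
That's 0 windows.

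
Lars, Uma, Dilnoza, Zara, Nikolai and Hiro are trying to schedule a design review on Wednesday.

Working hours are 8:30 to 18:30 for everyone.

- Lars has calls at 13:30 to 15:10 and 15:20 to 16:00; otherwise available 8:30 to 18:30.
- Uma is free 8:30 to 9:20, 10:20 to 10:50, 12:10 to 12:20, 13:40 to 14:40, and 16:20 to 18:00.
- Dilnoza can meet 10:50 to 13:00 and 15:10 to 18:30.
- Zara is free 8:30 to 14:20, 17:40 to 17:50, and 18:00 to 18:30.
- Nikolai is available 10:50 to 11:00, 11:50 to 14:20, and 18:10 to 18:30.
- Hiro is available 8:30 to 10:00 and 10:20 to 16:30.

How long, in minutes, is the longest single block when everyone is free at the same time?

10 minutes

Lars free within 08:30–18:30: 08:30–13:30, 15:10–15:20, 16:00–18:30.
Lars ∩ Uma: 08:30–09:20, 10:20–10:50, 12:10–12:20, 16:20–18:00.
Lars ∩ Uma ∩ Dilnoza: 12:10–12:20, 16:20–18:00.
Lars ∩ Uma ∩ Dilnoza ∩ Zara: 12:10–12:20, 17:40–17:50.
Lars ∩ Uma ∩ Dilnoza ∩ Zara ∩ Nikolai: 12:10–12:20.
Lars ∩ Uma ∩ Dilnoza ∩ Zara ∩ Nikolai ∩ Hiro: 12:10–12:20.
Single common window of 10 minutes.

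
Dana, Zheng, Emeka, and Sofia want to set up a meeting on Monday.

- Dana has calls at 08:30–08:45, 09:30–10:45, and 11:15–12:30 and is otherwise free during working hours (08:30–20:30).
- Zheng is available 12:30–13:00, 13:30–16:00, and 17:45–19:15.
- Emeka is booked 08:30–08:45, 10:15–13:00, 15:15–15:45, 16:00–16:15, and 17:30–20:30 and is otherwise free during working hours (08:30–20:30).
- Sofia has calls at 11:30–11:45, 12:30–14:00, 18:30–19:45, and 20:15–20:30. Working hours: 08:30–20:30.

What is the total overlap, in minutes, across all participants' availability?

Dana free within 08:30–20:30: 08:45–09:30, 10:45–11:15, 12:30–20:30.
Emeka free within 08:30–20:30: 08:45–10:15, 13:00–15:15, 15:45–16:00, 16:15–17:30.
Sofia free within 08:30–20:30: 08:30–11:30, 11:45–12:30, 14:00–18:30, 19:45–20:15.
Dana ∩ Zheng: 12:30–13:00, 13:30–16:00, 17:45–19:15.
Dana ∩ Zheng ∩ Emeka: 13:30–15:15, 15:45–16:00.
Dana ∩ Zheng ∩ Emeka ∩ Sofia: 14:00–15:15, 15:45–16:00.
Total common minutes: 75 + 15 = 90.

90 minutes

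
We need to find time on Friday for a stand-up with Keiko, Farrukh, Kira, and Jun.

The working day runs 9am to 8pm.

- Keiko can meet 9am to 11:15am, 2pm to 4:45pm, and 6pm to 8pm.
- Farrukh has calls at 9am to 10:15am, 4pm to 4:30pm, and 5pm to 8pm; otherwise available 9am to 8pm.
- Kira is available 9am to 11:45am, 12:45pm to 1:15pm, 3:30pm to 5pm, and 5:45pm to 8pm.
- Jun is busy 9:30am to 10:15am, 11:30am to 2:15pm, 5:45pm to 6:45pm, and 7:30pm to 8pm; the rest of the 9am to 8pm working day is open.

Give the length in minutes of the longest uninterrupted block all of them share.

Farrukh free within 09:00–20:00: 10:15–16:00, 16:30–17:00.
Jun free within 09:00–20:00: 09:00–09:30, 10:15–11:30, 14:15–17:45, 18:45–19:30.
Keiko ∩ Farrukh: 10:15–11:15, 14:00–16:00, 16:30–16:45.
Keiko ∩ Farrukh ∩ Kira: 10:15–11:15, 15:30–16:00, 16:30–16:45.
Keiko ∩ Farrukh ∩ Kira ∩ Jun: 10:15–11:15, 15:30–16:00, 16:30–16:45.
Common window lengths: 60, 30, 15 min; longest is 60.

60 minutes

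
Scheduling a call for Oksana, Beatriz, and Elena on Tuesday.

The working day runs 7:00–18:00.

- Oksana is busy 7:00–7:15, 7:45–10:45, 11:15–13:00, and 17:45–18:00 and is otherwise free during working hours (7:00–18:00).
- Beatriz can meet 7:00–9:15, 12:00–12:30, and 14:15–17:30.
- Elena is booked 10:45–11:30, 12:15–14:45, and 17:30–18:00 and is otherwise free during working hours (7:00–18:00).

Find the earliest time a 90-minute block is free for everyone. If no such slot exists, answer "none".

14:45

Oksana free within 07:00–18:00: 07:15–07:45, 10:45–11:15, 13:00–17:45.
Elena free within 07:00–18:00: 07:00–10:45, 11:30–12:15, 14:45–17:30.
Oksana ∩ Beatriz: 07:15–07:45, 14:15–17:30.
Oksana ∩ Beatriz ∩ Elena: 07:15–07:45, 14:45–17:30.
Windows ≥ 90 min: 14:45–17:30.
Earliest such window starts at 14:45.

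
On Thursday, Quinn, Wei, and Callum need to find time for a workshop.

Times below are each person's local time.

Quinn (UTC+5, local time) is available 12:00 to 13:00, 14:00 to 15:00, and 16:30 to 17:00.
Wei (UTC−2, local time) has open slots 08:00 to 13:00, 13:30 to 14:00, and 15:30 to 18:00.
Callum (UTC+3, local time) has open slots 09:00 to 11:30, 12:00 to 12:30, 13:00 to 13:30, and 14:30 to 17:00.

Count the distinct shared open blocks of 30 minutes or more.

Quinn → UTC: 07:00–08:00, 09:00–10:00, 11:30–12:00.
Wei → UTC: 10:00–15:00, 15:30–16:00, 17:30–20:00.
Callum → UTC: 06:00–08:30, 09:00–09:30, 10:00–10:30, 11:30–14:00.
Quinn ∩ Wei: 11:30–12:00.
Quinn ∩ Wei ∩ Callum: 11:30–12:00.
Windows ≥ 30 min: 11:30–12:00.
That's 1 window.

1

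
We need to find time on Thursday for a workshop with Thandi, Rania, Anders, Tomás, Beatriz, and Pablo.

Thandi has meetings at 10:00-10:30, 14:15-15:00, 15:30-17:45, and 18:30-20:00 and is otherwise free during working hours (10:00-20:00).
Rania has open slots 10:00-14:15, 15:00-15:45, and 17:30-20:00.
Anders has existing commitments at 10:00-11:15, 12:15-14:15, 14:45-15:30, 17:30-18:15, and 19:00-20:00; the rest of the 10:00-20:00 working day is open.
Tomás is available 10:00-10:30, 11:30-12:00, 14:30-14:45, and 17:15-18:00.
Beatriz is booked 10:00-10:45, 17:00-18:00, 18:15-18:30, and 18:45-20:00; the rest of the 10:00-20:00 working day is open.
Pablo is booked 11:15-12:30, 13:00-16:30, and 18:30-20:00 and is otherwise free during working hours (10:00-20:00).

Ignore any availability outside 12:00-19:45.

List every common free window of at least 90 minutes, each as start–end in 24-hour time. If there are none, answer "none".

none

Thandi free within 10:00–20:00: 10:30–14:15, 15:00–15:30, 17:45–18:30.
Anders free within 10:00–20:00: 11:15–12:15, 14:15–14:45, 15:30–17:30, 18:15–19:00.
Beatriz free within 10:00–20:00: 10:45–17:00, 18:00–18:15, 18:30–18:45.
Pablo free within 10:00–20:00: 10:00–11:15, 12:30–13:00, 16:30–18:30.
Thandi ∩ Rania: 10:30–14:15, 15:00–15:30, 17:45–18:30.
Thandi ∩ Rania ∩ Anders: 11:15–12:15, 18:15–18:30.
Thandi ∩ Rania ∩ Anders ∩ Tomás: 11:30–12:00.
Thandi ∩ Rania ∩ Anders ∩ Tomás ∩ Beatriz: 11:30–12:00.
Thandi ∩ Rania ∩ Anders ∩ Tomás ∩ Beatriz ∩ Pablo: (none).
Restricted to 12:00–19:45: (none).
Windows ≥ 90 min: (none).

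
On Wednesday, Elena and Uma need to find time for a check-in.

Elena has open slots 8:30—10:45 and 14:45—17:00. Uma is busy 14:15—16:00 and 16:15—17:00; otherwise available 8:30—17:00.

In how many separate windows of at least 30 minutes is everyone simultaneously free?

1

Uma free within 08:30–17:00: 08:30–14:15, 16:00–16:15.
Elena ∩ Uma: 08:30–10:45, 16:00–16:15.
Windows ≥ 30 min: 08:30–10:45.
That's 1 window.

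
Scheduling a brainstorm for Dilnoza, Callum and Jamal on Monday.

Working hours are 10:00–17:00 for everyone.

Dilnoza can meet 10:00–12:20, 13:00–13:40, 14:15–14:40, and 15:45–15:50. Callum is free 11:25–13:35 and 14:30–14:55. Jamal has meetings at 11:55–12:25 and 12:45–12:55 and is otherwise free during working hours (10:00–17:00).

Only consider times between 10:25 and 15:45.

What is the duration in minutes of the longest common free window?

Jamal free within 10:00–17:00: 10:00–11:55, 12:25–12:45, 12:55–17:00.
Dilnoza ∩ Callum: 11:25–12:20, 13:00–13:35, 14:30–14:40.
Dilnoza ∩ Callum ∩ Jamal: 11:25–11:55, 13:00–13:35, 14:30–14:40.
Restricted to 10:25–15:45: 11:25–11:55, 13:00–13:35, 14:30–14:40.
Common window lengths: 30, 35, 10 min; longest is 35.

35 minutes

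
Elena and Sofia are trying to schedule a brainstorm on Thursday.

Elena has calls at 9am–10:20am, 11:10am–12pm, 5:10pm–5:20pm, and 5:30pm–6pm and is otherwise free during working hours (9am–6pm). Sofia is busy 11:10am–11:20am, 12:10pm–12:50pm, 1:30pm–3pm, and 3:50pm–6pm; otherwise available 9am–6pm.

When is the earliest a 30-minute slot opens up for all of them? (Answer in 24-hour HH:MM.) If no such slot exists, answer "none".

10:20

Elena free within 09:00–18:00: 10:20–11:10, 12:00–17:10, 17:20–17:30.
Sofia free within 09:00–18:00: 09:00–11:10, 11:20–12:10, 12:50–13:30, 15:00–15:50.
Elena ∩ Sofia: 10:20–11:10, 12:00–12:10, 12:50–13:30, 15:00–15:50.
Windows ≥ 30 min: 10:20–11:10, 12:50–13:30, 15:00–15:50.
Earliest such window starts at 10:20.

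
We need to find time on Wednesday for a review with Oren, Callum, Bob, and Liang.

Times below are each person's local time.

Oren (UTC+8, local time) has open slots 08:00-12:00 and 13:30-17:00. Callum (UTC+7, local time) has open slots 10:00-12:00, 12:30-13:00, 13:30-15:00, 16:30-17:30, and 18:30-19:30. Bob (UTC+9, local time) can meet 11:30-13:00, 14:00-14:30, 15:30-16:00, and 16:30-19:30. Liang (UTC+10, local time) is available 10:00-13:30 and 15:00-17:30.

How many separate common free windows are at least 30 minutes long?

2

Oren → UTC: 00:00–04:00, 05:30–09:00.
Callum → UTC: 03:00–05:00, 05:30–06:00, 06:30–08:00, 09:30–10:30, 11:30–12:30.
Bob → UTC: 02:30–04:00, 05:00–05:30, 06:30–07:00, 07:30–10:30.
Liang → UTC: 00:00–03:30, 05:00–07:30.
Oren ∩ Callum: 03:00–04:00, 05:30–06:00, 06:30–08:00.
Oren ∩ Callum ∩ Bob: 03:00–04:00, 06:30–07:00, 07:30–08:00.
Oren ∩ Callum ∩ Bob ∩ Liang: 03:00–03:30, 06:30–07:00.
Windows ≥ 30 min: 03:00–03:30, 06:30–07:00.
That's 2 windows.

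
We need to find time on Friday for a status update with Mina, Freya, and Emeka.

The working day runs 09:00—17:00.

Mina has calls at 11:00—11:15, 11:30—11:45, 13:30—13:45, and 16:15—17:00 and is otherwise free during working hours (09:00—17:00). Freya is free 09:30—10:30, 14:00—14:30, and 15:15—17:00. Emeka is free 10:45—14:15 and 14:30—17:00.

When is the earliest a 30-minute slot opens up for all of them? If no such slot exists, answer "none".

Mina free within 09:00–17:00: 09:00–11:00, 11:15–11:30, 11:45–13:30, 13:45–16:15.
Mina ∩ Freya: 09:30–10:30, 14:00–14:30, 15:15–16:15.
Mina ∩ Freya ∩ Emeka: 14:00–14:15, 15:15–16:15.
Windows ≥ 30 min: 15:15–16:15.
Earliest such window starts at 15:15.

15:15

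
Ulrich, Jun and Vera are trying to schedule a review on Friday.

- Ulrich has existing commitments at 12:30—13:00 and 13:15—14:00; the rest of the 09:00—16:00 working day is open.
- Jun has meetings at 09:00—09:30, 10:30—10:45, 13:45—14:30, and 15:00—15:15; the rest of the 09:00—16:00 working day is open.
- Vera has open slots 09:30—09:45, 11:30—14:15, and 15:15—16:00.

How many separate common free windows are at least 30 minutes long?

Ulrich free within 09:00–16:00: 09:00–12:30, 13:00–13:15, 14:00–16:00.
Jun free within 09:00–16:00: 09:30–10:30, 10:45–13:45, 14:30–15:00, 15:15–16:00.
Ulrich ∩ Jun: 09:30–10:30, 10:45–12:30, 13:00–13:15, 14:30–15:00, 15:15–16:00.
Ulrich ∩ Jun ∩ Vera: 09:30–09:45, 11:30–12:30, 13:00–13:15, 15:15–16:00.
Windows ≥ 30 min: 11:30–12:30, 15:15–16:00.
That's 2 windows.

2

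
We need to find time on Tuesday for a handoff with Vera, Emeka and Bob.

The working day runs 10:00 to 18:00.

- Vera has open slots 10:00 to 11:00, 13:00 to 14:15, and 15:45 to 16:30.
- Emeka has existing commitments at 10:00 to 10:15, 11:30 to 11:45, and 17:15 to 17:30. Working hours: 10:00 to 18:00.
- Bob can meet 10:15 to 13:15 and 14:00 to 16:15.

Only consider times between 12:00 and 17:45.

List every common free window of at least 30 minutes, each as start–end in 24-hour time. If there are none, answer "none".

Emeka free within 10:00–18:00: 10:15–11:30, 11:45–17:15, 17:30–18:00.
Vera ∩ Emeka: 10:15–11:00, 13:00–14:15, 15:45–16:30.
Vera ∩ Emeka ∩ Bob: 10:15–11:00, 13:00–13:15, 14:00–14:15, 15:45–16:15.
Restricted to 12:00–17:45: 13:00–13:15, 14:00–14:15, 15:45–16:15.
Windows ≥ 30 min: 15:45–16:15.

15:45–16:15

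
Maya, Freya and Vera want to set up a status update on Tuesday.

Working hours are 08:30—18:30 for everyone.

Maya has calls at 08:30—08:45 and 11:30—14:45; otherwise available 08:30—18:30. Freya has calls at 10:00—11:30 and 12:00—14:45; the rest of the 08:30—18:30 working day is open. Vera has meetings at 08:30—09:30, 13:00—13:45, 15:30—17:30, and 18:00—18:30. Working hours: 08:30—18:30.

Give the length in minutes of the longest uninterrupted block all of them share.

45 minutes

Maya free within 08:30–18:30: 08:45–11:30, 14:45–18:30.
Freya free within 08:30–18:30: 08:30–10:00, 11:30–12:00, 14:45–18:30.
Vera free within 08:30–18:30: 09:30–13:00, 13:45–15:30, 17:30–18:00.
Maya ∩ Freya: 08:45–10:00, 14:45–18:30.
Maya ∩ Freya ∩ Vera: 09:30–10:00, 14:45–15:30, 17:30–18:00.
Common window lengths: 30, 45, 30 min; longest is 45.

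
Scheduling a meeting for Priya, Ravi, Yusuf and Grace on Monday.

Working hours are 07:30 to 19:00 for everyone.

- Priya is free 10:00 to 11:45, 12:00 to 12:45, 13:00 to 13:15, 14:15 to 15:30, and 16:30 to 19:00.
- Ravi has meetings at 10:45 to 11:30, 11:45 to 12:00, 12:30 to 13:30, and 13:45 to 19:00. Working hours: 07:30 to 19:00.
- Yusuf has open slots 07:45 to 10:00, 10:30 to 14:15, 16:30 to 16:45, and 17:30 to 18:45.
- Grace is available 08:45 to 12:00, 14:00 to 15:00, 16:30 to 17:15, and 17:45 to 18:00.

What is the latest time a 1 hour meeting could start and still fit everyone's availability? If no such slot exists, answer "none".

none

Ravi free within 07:30–19:00: 07:30–10:45, 11:30–11:45, 12:00–12:30, 13:30–13:45.
Priya ∩ Ravi: 10:00–10:45, 11:30–11:45, 12:00–12:30.
Priya ∩ Ravi ∩ Yusuf: 10:30–10:45, 11:30–11:45, 12:00–12:30.
Priya ∩ Ravi ∩ Yusuf ∩ Grace: 10:30–10:45, 11:30–11:45.
Windows ≥ 60 min: (none).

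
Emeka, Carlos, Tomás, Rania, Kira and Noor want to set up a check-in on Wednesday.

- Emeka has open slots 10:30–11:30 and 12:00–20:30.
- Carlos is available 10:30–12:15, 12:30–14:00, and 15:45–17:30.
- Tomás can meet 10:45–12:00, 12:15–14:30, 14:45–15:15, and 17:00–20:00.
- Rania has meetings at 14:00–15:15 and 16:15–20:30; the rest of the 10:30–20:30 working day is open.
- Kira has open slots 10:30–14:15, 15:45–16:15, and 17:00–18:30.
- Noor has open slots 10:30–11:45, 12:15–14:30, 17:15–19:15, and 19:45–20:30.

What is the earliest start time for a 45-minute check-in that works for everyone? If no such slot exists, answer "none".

Rania free within 10:30–20:30: 10:30–14:00, 15:15–16:15.
Emeka ∩ Carlos: 10:30–11:30, 12:00–12:15, 12:30–14:00, 15:45–17:30.
Emeka ∩ Carlos ∩ Tomás: 10:45–11:30, 12:30–14:00, 17:00–17:30.
Emeka ∩ Carlos ∩ Tomás ∩ Rania: 10:45–11:30, 12:30–14:00.
Emeka ∩ Carlos ∩ Tomás ∩ Rania ∩ Kira: 10:45–11:30, 12:30–14:00.
Emeka ∩ Carlos ∩ Tomás ∩ Rania ∩ Kira ∩ Noor: 10:45–11:30, 12:30–14:00.
Windows ≥ 45 min: 10:45–11:30, 12:30–14:00.
Earliest such window starts at 10:45.

10:45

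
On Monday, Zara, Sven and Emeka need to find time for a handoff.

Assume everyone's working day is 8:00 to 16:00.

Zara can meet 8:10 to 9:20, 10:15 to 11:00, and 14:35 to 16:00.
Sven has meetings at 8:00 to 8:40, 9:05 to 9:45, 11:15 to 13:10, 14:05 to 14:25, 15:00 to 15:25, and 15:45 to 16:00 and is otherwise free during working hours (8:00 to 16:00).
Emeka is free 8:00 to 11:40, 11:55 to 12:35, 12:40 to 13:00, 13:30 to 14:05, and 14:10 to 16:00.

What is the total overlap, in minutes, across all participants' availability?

115 minutes

Sven free within 08:00–16:00: 08:40–09:05, 09:45–11:15, 13:10–14:05, 14:25–15:00, 15:25–15:45.
Zara ∩ Sven: 08:40–09:05, 10:15–11:00, 14:35–15:00, 15:25–15:45.
Zara ∩ Sven ∩ Emeka: 08:40–09:05, 10:15–11:00, 14:35–15:00, 15:25–15:45.
Total common minutes: 25 + 45 + 25 + 20 = 115.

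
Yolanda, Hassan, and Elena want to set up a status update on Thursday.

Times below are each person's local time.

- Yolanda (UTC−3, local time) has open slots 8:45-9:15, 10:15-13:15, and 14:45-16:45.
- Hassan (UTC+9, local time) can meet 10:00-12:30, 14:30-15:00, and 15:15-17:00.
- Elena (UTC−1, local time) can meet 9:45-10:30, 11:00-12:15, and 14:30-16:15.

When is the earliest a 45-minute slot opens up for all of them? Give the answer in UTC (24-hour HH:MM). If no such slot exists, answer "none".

none

Yolanda → UTC: 11:45–12:15, 13:15–16:15, 17:45–19:45.
Hassan → UTC: 01:00–03:30, 05:30–06:00, 06:15–08:00.
Elena → UTC: 10:45–11:30, 12:00–13:15, 15:30–17:15.
Yolanda ∩ Hassan: (none).
Yolanda ∩ Hassan ∩ Elena: (none).
Windows ≥ 45 min: (none).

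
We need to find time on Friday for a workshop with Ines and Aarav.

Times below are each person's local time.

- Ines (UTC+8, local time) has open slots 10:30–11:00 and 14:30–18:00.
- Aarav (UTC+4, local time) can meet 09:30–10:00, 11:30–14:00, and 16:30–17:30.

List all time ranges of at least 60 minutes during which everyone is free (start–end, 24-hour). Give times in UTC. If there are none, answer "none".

Ines → UTC: 02:30–03:00, 06:30–10:00.
Aarav → UTC: 05:30–06:00, 07:30–10:00, 12:30–13:30.
Ines ∩ Aarav: 07:30–10:00.
Windows ≥ 60 min: 07:30–10:00.

07:30–10:00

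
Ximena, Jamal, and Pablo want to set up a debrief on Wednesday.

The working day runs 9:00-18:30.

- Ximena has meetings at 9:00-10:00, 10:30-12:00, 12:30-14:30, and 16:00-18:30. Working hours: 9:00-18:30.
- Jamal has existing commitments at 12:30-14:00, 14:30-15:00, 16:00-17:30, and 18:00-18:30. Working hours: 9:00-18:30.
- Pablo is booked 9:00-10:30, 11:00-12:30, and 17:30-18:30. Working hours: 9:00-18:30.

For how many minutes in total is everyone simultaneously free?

60 minutes

Ximena free within 09:00–18:30: 10:00–10:30, 12:00–12:30, 14:30–16:00.
Jamal free within 09:00–18:30: 09:00–12:30, 14:00–14:30, 15:00–16:00, 17:30–18:00.
Pablo free within 09:00–18:30: 10:30–11:00, 12:30–17:30.
Ximena ∩ Jamal: 10:00–10:30, 12:00–12:30, 15:00–16:00.
Ximena ∩ Jamal ∩ Pablo: 15:00–16:00.
Total common minutes: 60.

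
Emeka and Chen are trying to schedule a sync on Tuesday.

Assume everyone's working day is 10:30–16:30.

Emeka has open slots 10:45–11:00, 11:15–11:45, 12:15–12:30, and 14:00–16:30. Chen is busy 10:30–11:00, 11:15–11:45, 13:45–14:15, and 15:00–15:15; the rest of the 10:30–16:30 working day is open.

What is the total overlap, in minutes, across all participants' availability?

135 minutes

Chen free within 10:30–16:30: 11:00–11:15, 11:45–13:45, 14:15–15:00, 15:15–16:30.
Emeka ∩ Chen: 12:15–12:30, 14:15–15:00, 15:15–16:30.
Total common minutes: 15 + 45 + 75 = 135.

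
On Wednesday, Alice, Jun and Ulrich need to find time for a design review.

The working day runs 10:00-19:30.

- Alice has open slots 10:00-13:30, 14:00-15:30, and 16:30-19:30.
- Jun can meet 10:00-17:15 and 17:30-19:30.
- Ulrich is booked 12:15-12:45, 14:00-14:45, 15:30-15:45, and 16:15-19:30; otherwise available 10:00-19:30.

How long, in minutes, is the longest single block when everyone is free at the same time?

135 minutes

Ulrich free within 10:00–19:30: 10:00–12:15, 12:45–14:00, 14:45–15:30, 15:45–16:15.
Alice ∩ Jun: 10:00–13:30, 14:00–15:30, 16:30–17:15, 17:30–19:30.
Alice ∩ Jun ∩ Ulrich: 10:00–12:15, 12:45–13:30, 14:45–15:30.
Common window lengths: 135, 45, 45 min; longest is 135.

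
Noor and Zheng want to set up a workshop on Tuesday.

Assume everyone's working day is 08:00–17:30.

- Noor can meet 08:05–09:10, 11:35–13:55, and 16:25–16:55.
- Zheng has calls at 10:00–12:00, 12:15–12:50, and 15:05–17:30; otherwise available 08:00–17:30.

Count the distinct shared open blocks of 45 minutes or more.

2

Zheng free within 08:00–17:30: 08:00–10:00, 12:00–12:15, 12:50–15:05.
Noor ∩ Zheng: 08:05–09:10, 12:00–12:15, 12:50–13:55.
Windows ≥ 45 min: 08:05–09:10, 12:50–13:55.
That's 2 windows.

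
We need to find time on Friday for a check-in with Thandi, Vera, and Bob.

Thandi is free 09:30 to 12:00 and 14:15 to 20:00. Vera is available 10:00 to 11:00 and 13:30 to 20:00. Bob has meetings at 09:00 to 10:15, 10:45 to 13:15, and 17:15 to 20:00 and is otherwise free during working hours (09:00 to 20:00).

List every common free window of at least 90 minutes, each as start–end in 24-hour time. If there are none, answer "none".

14:15–17:15

Bob free within 09:00–20:00: 10:15–10:45, 13:15–17:15.
Thandi ∩ Vera: 10:00–11:00, 14:15–20:00.
Thandi ∩ Vera ∩ Bob: 10:15–10:45, 14:15–17:15.
Windows ≥ 90 min: 14:15–17:15.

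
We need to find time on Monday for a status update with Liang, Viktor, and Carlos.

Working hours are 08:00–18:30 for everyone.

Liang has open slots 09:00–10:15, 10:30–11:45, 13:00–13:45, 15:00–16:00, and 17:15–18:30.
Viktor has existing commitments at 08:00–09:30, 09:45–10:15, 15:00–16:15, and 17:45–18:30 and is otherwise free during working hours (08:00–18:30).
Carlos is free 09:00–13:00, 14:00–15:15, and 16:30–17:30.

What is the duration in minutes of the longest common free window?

Viktor free within 08:00–18:30: 09:30–09:45, 10:15–15:00, 16:15–17:45.
Liang ∩ Viktor: 09:30–09:45, 10:30–11:45, 13:00–13:45, 17:15–17:45.
Liang ∩ Viktor ∩ Carlos: 09:30–09:45, 10:30–11:45, 17:15–17:30.
Common window lengths: 15, 75, 15 min; longest is 75.

75 minutes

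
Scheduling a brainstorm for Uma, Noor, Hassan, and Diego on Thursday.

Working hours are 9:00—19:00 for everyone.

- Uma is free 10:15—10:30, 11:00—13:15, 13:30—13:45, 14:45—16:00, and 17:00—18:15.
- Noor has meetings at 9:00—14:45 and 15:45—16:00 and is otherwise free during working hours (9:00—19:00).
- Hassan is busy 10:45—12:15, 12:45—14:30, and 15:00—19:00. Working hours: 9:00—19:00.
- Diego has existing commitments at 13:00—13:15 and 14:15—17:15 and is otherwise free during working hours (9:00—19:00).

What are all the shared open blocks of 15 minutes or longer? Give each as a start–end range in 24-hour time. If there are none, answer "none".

none

Noor free within 09:00–19:00: 14:45–15:45, 16:00–19:00.
Hassan free within 09:00–19:00: 09:00–10:45, 12:15–12:45, 14:30–15:00.
Diego free within 09:00–19:00: 09:00–13:00, 13:15–14:15, 17:15–19:00.
Uma ∩ Noor: 14:45–15:45, 17:00–18:15.
Uma ∩ Noor ∩ Hassan: 14:45–15:00.
Uma ∩ Noor ∩ Hassan ∩ Diego: (none).
Windows ≥ 15 min: (none).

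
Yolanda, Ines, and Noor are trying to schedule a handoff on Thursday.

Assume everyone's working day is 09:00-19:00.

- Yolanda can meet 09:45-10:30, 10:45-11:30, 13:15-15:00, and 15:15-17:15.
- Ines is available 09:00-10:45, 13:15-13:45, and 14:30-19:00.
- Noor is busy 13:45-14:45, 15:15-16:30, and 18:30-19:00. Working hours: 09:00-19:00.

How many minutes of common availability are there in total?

Noor free within 09:00–19:00: 09:00–13:45, 14:45–15:15, 16:30–18:30.
Yolanda ∩ Ines: 09:45–10:30, 13:15–13:45, 14:30–15:00, 15:15–17:15.
Yolanda ∩ Ines ∩ Noor: 09:45–10:30, 13:15–13:45, 14:45–15:00, 16:30–17:15.
Total common minutes: 45 + 30 + 15 + 45 = 135.

135 minutes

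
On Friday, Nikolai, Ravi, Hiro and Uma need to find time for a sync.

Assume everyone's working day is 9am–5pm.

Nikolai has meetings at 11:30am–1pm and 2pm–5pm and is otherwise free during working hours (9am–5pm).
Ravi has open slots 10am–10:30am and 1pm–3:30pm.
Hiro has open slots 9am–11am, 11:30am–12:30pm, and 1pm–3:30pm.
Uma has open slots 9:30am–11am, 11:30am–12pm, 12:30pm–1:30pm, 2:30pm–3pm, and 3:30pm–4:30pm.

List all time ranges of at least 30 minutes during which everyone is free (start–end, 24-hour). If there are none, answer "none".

10:00–10:30, 13:00–13:30

Nikolai free within 09:00–17:00: 09:00–11:30, 13:00–14:00.
Nikolai ∩ Ravi: 10:00–10:30, 13:00–14:00.
Nikolai ∩ Ravi ∩ Hiro: 10:00–10:30, 13:00–14:00.
Nikolai ∩ Ravi ∩ Hiro ∩ Uma: 10:00–10:30, 13:00–13:30.
Windows ≥ 30 min: 10:00–10:30, 13:00–13:30.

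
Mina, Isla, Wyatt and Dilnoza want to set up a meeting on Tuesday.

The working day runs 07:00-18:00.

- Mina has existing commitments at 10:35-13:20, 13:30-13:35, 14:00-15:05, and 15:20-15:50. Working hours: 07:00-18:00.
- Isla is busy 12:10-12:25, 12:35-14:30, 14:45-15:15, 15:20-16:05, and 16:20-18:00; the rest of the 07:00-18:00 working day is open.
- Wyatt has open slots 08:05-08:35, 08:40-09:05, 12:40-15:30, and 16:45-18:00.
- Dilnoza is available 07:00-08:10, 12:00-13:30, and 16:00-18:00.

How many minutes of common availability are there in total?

Mina free within 07:00–18:00: 07:00–10:35, 13:20–13:30, 13:35–14:00, 15:05–15:20, 15:50–18:00.
Isla free within 07:00–18:00: 07:00–12:10, 12:25–12:35, 14:30–14:45, 15:15–15:20, 16:05–16:20.
Mina ∩ Isla: 07:00–10:35, 15:15–15:20, 16:05–16:20.
Mina ∩ Isla ∩ Wyatt: 08:05–08:35, 08:40–09:05, 15:15–15:20.
Mina ∩ Isla ∩ Wyatt ∩ Dilnoza: 08:05–08:10.
Total common minutes: 5.

5 minutes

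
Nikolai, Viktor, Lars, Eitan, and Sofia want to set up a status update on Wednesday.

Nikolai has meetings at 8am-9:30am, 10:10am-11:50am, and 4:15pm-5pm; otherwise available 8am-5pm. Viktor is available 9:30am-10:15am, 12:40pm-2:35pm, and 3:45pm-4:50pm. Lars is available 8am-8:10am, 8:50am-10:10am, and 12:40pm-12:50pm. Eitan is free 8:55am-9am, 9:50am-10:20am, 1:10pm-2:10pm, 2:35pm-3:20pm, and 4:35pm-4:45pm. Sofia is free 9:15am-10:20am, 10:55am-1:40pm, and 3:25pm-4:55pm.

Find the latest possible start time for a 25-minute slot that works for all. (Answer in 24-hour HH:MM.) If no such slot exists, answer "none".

none

Nikolai free within 08:00–17:00: 09:30–10:10, 11:50–16:15.
Nikolai ∩ Viktor: 09:30–10:10, 12:40–14:35, 15:45–16:15.
Nikolai ∩ Viktor ∩ Lars: 09:30–10:10, 12:40–12:50.
Nikolai ∩ Viktor ∩ Lars ∩ Eitan: 09:50–10:10.
Nikolai ∩ Viktor ∩ Lars ∩ Eitan ∩ Sofia: 09:50–10:10.
Windows ≥ 25 min: (none).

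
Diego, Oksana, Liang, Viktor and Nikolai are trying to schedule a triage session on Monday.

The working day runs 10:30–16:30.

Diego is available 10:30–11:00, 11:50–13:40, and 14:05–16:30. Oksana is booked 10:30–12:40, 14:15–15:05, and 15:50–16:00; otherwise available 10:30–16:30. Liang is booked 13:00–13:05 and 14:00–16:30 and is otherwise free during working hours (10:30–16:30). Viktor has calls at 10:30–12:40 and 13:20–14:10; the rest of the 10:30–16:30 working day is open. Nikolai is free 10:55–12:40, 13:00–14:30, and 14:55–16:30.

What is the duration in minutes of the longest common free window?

Oksana free within 10:30–16:30: 12:40–14:15, 15:05–15:50, 16:00–16:30.
Liang free within 10:30–16:30: 10:30–13:00, 13:05–14:00.
Viktor free within 10:30–16:30: 12:40–13:20, 14:10–16:30.
Diego ∩ Oksana: 12:40–13:40, 14:05–14:15, 15:05–15:50, 16:00–16:30.
Diego ∩ Oksana ∩ Liang: 12:40–13:00, 13:05–13:40.
Diego ∩ Oksana ∩ Liang ∩ Viktor: 12:40–13:00, 13:05–13:20.
Diego ∩ Oksana ∩ Liang ∩ Viktor ∩ Nikolai: 13:05–13:20.
Single common window of 15 minutes.

15 minutes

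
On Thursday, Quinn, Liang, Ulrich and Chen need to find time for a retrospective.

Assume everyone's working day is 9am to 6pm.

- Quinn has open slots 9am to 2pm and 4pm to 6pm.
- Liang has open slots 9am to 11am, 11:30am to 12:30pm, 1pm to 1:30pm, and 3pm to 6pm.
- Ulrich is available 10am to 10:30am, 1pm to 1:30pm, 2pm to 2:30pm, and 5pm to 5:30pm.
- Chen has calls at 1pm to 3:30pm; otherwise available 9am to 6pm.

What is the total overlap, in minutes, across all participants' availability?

Chen free within 09:00–18:00: 09:00–13:00, 15:30–18:00.
Quinn ∩ Liang: 09:00–11:00, 11:30–12:30, 13:00–13:30, 16:00–18:00.
Quinn ∩ Liang ∩ Ulrich: 10:00–10:30, 13:00–13:30, 17:00–17:30.
Quinn ∩ Liang ∩ Ulrich ∩ Chen: 10:00–10:30, 17:00–17:30.
Total common minutes: 30 + 30 = 60.

60 minutes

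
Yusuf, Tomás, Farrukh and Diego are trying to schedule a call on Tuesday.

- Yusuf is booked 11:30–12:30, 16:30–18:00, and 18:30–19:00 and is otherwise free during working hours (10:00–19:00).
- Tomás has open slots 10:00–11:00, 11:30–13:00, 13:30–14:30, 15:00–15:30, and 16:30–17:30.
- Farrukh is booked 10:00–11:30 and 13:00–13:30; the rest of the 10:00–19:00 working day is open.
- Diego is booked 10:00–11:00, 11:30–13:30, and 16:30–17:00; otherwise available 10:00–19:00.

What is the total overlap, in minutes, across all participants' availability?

90 minutes

Yusuf free within 10:00–19:00: 10:00–11:30, 12:30–16:30, 18:00–18:30.
Farrukh free within 10:00–19:00: 11:30–13:00, 13:30–19:00.
Diego free within 10:00–19:00: 11:00–11:30, 13:30–16:30, 17:00–19:00.
Yusuf ∩ Tomás: 10:00–11:00, 12:30–13:00, 13:30–14:30, 15:00–15:30.
Yusuf ∩ Tomás ∩ Farrukh: 12:30–13:00, 13:30–14:30, 15:00–15:30.
Yusuf ∩ Tomás ∩ Farrukh ∩ Diego: 13:30–14:30, 15:00–15:30.
Total common minutes: 60 + 30 = 90.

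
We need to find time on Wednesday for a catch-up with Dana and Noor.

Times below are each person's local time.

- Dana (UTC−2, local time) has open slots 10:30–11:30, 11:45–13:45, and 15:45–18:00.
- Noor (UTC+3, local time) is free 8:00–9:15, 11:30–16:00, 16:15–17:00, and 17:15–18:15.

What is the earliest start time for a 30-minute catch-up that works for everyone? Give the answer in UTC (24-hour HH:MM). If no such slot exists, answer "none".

12:30

Dana → UTC: 12:30–13:30, 13:45–15:45, 17:45–20:00.
Noor → UTC: 05:00–06:15, 08:30–13:00, 13:15–14:00, 14:15–15:15.
Dana ∩ Noor: 12:30–13:00, 13:15–13:30, 13:45–14:00, 14:15–15:15.
Windows ≥ 30 min: 12:30–13:00, 14:15–15:15.
Earliest such window starts at 12:30.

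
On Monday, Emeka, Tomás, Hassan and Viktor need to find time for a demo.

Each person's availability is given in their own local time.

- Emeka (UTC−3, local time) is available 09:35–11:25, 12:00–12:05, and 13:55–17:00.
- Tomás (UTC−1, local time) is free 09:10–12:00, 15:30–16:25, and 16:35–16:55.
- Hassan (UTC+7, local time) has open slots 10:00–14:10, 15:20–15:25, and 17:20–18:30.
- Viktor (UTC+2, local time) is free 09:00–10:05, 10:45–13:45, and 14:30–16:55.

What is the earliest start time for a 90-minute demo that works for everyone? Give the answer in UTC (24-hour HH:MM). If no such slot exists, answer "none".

none

Emeka → UTC: 12:35–14:25, 15:00–15:05, 16:55–20:00.
Tomás → UTC: 10:10–13:00, 16:30–17:25, 17:35–17:55.
Hassan → UTC: 03:00–07:10, 08:20–08:25, 10:20–11:30.
Viktor → UTC: 07:00–08:05, 08:45–11:45, 12:30–14:55.
Emeka ∩ Tomás: 12:35–13:00, 16:55–17:25, 17:35–17:55.
Emeka ∩ Tomás ∩ Hassan: (none).
Emeka ∩ Tomás ∩ Hassan ∩ Viktor: (none).
Windows ≥ 90 min: (none).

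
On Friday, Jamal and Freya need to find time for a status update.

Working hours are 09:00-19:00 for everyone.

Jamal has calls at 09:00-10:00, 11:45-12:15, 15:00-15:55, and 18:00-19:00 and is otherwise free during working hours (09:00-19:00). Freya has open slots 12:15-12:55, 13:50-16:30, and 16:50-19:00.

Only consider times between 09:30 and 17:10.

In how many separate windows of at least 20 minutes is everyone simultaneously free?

Jamal free within 09:00–19:00: 10:00–11:45, 12:15–15:00, 15:55–18:00.
Jamal ∩ Freya: 12:15–12:55, 13:50–15:00, 15:55–16:30, 16:50–18:00.
Restricted to 09:30–17:10: 12:15–12:55, 13:50–15:00, 15:55–16:30, 16:50–17:10.
Windows ≥ 20 min: 12:15–12:55, 13:50–15:00, 15:55–16:30, 16:50–17:10.
That's 4 windows.

4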